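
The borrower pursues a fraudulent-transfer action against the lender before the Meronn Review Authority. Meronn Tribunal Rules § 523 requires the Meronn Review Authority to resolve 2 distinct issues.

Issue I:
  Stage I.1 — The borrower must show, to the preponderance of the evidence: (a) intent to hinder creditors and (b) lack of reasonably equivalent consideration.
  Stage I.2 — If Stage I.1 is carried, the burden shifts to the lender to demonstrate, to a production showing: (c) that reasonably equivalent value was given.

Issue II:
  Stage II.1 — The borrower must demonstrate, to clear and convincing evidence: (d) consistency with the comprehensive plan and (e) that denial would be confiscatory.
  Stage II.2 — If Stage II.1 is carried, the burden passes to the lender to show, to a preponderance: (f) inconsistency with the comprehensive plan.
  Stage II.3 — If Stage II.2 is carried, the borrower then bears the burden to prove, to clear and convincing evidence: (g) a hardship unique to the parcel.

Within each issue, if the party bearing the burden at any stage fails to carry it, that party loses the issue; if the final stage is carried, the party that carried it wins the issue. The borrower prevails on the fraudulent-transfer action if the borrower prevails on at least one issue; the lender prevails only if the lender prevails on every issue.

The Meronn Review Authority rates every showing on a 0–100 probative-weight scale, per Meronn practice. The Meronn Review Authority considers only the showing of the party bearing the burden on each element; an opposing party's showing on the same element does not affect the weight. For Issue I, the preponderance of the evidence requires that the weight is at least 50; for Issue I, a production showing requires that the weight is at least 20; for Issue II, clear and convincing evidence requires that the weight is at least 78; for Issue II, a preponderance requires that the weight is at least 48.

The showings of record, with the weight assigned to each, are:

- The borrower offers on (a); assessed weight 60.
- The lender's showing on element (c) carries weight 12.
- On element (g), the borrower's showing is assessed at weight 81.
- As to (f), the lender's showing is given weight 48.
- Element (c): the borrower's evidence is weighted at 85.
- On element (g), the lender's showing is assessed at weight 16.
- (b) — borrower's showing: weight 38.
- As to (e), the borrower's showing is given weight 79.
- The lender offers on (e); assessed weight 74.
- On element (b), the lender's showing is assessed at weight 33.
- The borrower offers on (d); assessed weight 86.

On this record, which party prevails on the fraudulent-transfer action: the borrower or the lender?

borrower

— Issue I —
At Stage I.1 the borrower must meet the preponderance of the evidence (weight is at least 50): on (a) the weight is 60, ≥ 50, so (a) meets the standard; on (b) the weight is 38 (the lender's 33 is given no effect), < 50, so (b) does not meet the standard.
  The borrower does not carry Stage I.1.
The analysis ends at Stage I.1; the lender prevails on this issue.
— Issue II —
At Stage II.1 the borrower must meet clear and convincing evidence (weight is at least 78): on (d) the weight is 86, ≥ 78, so (d) meets the standard; on (e) the weight is 79 (the lender's 74 is given no effect), which does reach 78, so (e) meets the standard.
  All elements met. The burden passes to the lender.
At Stage II.2 the lender must meet a preponderance (weight is at least 48): on (f) the weight is 48, ≥ 48, so (f) meets the standard.
  All elements met. The burden passes to the borrower.
At Stage II.3 the borrower must meet clear and convincing evidence (weight is at least 78): on (g) the weight is 81 (the lender's 16 is given no effect), which does reach 78, so (g) meets the standard.
  Stage II.3 carried; the final stage is satisfied.
With every stage satisfied, the borrower prevails on this issue.
Per-issue: Issue I → lender; Issue II → borrower. The borrower must prevail on at least one issue; overall, the borrower prevails.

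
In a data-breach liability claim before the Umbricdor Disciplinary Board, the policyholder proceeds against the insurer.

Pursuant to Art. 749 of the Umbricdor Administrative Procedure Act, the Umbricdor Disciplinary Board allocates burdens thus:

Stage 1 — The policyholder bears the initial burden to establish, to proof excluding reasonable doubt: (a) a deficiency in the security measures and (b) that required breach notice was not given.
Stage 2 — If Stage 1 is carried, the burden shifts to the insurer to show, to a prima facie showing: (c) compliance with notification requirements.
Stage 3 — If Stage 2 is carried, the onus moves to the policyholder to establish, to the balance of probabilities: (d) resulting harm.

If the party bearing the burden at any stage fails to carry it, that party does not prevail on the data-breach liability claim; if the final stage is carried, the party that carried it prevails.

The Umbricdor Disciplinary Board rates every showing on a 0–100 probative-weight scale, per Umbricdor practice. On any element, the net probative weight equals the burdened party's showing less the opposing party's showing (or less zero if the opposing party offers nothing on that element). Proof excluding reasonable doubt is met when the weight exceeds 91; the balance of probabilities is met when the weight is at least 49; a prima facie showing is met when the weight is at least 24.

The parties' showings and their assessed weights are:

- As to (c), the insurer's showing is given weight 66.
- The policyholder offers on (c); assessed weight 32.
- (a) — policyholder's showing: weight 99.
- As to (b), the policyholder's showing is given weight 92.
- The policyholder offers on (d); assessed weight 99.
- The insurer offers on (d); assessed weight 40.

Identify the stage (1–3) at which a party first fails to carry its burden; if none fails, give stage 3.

stage 3

Stage 1 — burden on policyholder; standard: proof excluding reasonable doubt (weight exceeds 91).
    (a): 99 > 91 [met]
    (b): 92 > 91 [met]
  Stage 1 is satisfied; the onus moves to the insurer.
Stage 2 — burden on insurer; standard: a prima facie showing (weight is at least 24).
    (c): 66 − 32 = 34 ≥ 24 [met]
  Stage 2 carried; the burden shifts to the policyholder.
Stage 3 — burden on policyholder; standard: the balance of probabilities (weight is at least 49).
    (d): 99 − 40 = 59 ≥ 49 [met]
  The policyholder carries the last stage.
All stages carried — the policyholder prevails.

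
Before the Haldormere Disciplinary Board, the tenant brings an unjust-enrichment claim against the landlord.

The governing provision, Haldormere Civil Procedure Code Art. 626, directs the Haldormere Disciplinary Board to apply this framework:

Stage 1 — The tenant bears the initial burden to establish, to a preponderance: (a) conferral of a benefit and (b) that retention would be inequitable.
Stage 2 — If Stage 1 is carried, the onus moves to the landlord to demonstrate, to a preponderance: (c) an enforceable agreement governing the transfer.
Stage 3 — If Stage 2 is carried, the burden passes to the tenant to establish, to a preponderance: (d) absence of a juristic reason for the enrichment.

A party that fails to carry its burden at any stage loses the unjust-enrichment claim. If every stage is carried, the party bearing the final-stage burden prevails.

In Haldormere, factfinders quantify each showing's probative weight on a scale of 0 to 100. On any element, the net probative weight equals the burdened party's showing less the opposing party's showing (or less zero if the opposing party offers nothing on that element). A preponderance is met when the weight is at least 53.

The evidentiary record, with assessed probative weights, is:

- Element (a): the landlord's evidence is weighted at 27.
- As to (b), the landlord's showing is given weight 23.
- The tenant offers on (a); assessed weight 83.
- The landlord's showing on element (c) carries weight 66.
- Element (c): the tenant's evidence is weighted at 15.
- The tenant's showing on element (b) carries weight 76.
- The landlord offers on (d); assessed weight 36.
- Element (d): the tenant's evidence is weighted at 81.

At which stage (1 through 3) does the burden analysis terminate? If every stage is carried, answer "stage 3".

stage 2

Stage 1 — burden on tenant; standard: a preponderance (weight is at least 53).
    (a): 83 − 27 = 56 ≥ 53 [met]
    (b): 76 − 23 = 53 ≥ 53 [met]
  All elements met. The burden passes to the landlord.
Stage 2 — burden on landlord; standard: a preponderance (weight is at least 53).
    (c): 66 − 15 = 51 < 53 [not met]
  Stage 2 not carried; the landlord fails its burden.
So the tenant prevails.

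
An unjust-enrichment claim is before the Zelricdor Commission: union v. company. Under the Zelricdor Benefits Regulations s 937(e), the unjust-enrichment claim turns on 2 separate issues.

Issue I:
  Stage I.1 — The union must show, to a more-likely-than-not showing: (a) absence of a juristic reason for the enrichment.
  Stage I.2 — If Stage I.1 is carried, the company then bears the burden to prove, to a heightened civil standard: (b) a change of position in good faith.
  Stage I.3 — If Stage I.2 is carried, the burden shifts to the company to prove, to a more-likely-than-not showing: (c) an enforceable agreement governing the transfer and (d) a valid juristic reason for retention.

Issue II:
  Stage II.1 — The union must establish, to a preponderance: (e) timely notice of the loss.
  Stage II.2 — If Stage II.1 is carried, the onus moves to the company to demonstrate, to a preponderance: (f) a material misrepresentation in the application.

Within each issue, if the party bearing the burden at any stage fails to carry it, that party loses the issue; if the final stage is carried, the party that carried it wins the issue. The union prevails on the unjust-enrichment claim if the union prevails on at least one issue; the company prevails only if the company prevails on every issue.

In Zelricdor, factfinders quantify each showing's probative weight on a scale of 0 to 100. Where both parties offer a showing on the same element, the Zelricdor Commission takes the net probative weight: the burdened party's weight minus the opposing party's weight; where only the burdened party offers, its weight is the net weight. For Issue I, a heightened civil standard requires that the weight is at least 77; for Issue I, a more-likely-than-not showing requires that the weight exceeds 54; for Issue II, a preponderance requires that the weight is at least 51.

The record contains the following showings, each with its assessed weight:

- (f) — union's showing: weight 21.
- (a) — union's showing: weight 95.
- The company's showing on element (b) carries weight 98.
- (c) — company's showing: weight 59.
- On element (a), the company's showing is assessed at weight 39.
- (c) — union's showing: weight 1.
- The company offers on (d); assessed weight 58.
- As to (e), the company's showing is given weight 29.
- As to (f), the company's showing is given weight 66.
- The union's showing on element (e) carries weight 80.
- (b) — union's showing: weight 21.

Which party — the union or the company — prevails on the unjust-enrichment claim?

union

— Issue I —
Stage I.1 — burden on union; standard: a more-likely-than-not showing (weight exceeds 54).
    (a): 95 − 39 = 56 > 54 [met]
  All elements met. The burden passes to the company.
Stage I.2 — burden on company; standard: a heightened civil standard (weight is at least 77).
    (b): 98 − 21 = 77 ≥ 77 [met]
  Stage I.2 carried; the burden remains with the company.
Stage I.3 — burden on company; standard: a more-likely-than-not showing (weight exceeds 54).
    (c): 59 − 1 = 58 > 54 [met]
    (d): 58 > 54 [met]
  The company carries the last stage.
All stages carried — the company prevails on this issue.
— Issue II —
Stage II.1 — burden on union; standard: a preponderance (weight is at least 51).
    (e): 80 − 29 = 51 ≥ 51 [met]
  Stage II.1 carried; the burden shifts to the company.
Stage II.2 — burden on company; standard: a preponderance (weight is at least 51).
    (f): 66 − 21 = 45 < 51 [not met]
  Stage II.2 not carried; the company fails its burden.
The analysis ends at Stage II.2; the union prevails on this issue.
Per-issue: Issue I → company; Issue II → union. The union must prevail on at least one issue; overall, the union prevails.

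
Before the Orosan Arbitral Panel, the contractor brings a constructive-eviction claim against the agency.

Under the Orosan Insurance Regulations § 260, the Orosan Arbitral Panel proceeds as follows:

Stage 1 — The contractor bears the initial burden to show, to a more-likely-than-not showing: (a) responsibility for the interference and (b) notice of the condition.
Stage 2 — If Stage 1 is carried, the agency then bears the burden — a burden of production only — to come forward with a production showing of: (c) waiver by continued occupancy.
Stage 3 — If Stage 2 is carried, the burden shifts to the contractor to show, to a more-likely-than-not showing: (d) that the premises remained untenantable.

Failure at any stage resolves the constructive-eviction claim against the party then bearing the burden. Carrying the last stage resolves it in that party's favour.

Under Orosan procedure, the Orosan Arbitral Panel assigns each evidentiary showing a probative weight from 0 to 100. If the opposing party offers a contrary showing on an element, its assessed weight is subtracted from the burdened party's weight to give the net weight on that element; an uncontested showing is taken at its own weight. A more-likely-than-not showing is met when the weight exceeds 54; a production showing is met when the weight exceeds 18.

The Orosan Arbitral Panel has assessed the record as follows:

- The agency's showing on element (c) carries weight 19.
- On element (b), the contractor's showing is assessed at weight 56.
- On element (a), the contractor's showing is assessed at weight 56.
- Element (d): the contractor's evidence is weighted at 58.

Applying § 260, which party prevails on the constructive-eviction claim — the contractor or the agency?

contractor

At Stage 1 the contractor must meet a more-likely-than-not showing (weight exceeds 54): on (a) the weight is 56, which does exceed 54, so (a) meets the standard; on (b) the weight is 56, > 54, so (b) meets the standard.
  All elements met. The burden passes to the agency.
At Stage 2 the agency must meet a production showing (weight exceeds 18): on (c) the weight is 19, > 18, so (c) meets the standard.
  Stage 2 is satisfied; the onus moves to the contractor.
At Stage 3 the contractor must meet a more-likely-than-not showing (weight exceeds 54): on (d) the weight is 58, > 54, so (d) meets the standard.
  The contractor carries the last stage.
All stages carried — the contractor prevails.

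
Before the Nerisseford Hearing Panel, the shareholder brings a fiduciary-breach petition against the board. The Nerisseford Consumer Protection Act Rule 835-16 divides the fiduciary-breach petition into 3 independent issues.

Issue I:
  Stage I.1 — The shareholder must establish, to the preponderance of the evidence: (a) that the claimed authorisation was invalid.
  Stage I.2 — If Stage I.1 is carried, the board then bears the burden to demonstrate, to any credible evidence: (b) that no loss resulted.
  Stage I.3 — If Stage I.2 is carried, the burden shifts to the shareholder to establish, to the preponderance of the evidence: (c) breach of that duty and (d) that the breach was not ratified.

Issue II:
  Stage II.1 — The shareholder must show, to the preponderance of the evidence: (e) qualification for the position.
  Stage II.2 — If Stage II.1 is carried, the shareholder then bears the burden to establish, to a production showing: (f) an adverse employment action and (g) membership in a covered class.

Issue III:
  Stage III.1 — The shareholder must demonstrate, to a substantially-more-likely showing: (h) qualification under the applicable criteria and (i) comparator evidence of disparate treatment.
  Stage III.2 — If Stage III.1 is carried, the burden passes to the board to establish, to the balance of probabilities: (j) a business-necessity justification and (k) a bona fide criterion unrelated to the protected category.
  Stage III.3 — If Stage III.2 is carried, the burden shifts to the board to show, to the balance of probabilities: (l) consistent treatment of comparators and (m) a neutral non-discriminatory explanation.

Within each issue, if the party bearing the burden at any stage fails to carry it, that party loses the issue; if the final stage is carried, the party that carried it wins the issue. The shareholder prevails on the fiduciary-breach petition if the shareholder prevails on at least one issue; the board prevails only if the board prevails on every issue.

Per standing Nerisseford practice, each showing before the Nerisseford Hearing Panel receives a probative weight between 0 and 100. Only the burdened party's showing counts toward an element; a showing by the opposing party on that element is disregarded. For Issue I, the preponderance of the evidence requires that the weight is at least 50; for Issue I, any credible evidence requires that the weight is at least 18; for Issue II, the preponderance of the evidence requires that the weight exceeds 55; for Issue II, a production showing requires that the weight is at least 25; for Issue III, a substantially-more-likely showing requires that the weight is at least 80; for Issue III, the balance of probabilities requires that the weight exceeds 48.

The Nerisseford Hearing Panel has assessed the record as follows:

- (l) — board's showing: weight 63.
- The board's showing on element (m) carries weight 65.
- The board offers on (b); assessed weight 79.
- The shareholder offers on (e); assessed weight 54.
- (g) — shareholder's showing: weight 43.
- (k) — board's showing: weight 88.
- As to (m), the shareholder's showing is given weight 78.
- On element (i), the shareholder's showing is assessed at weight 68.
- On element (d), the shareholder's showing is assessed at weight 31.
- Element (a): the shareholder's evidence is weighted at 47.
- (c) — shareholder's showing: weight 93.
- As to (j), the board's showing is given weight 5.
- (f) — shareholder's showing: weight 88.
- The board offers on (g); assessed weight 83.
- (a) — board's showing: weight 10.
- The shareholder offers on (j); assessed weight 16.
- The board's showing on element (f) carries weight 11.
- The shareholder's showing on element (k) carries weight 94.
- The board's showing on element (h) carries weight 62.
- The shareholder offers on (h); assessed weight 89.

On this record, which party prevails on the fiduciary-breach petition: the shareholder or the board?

board

— Issue I —
Stage I.1 (shareholder, the preponderance of the evidence, weight is at least 50): (a) 47 (board's 10 disregarded) < 50 — fails.
  Not every element is met, so the shareholder fails to carry Stage I.1.
So the board prevails on this issue.
— Issue II —
Stage II.1 (shareholder, the preponderance of the evidence, weight exceeds 55): (e) 54 ≤ 55 — fails.
  Stage II.1 not carried; the shareholder fails its burden.
The analysis ends at Stage II.1; the board prevails on this issue.
— Issue III —
Stage III.1 — burden on shareholder; standard: a substantially-more-likely showing (weight is at least 80).
    (h): 89 (board's 62 disregarded) ≥ 80 [met]
    (i): 68 < 80 [not met]
  Stage III.1 not carried; the shareholder fails its burden.
The board prevails on this issue.
Per-issue: Issue I → board; Issue II → board; Issue III → board. The shareholder must prevail on at least one issue; overall, the board prevails.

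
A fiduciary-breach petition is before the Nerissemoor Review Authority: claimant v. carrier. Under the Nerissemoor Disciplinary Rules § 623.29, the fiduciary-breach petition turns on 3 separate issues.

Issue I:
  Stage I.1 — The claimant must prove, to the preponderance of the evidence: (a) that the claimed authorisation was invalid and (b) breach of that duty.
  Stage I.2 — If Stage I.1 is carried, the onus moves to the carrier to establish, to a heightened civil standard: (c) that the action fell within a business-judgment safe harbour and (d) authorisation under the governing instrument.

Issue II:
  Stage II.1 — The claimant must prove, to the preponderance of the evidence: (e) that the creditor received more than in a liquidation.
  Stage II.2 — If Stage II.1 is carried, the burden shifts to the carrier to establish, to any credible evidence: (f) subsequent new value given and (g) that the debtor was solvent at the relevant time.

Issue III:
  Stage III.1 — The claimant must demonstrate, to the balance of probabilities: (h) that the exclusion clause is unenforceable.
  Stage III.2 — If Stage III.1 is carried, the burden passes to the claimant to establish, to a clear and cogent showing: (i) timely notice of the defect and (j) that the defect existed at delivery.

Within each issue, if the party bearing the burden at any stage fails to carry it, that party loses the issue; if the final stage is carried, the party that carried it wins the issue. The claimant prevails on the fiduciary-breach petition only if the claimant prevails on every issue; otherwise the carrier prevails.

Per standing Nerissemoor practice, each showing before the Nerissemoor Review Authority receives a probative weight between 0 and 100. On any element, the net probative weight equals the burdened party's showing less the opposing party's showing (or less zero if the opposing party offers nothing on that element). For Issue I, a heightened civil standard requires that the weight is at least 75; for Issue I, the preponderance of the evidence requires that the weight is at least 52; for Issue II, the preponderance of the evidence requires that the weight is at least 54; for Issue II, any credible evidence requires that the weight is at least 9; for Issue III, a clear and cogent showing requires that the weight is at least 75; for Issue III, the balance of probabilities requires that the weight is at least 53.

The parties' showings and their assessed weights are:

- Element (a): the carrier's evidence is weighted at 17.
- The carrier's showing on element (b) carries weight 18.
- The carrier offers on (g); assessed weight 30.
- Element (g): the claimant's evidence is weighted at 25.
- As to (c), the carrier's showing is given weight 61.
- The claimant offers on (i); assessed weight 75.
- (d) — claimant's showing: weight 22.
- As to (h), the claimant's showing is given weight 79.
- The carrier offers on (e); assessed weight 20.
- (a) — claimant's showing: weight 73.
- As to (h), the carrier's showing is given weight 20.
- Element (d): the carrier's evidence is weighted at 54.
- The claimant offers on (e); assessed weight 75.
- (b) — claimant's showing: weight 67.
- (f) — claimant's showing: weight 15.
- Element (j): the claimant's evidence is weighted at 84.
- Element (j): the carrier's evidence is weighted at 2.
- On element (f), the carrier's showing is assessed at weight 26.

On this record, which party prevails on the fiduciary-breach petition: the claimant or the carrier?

carrier

— Issue I —
Stage I.1 (claimant, the preponderance of the evidence, weight is at least 52): (a) net 73−17=56 ≥ 52 — meets; (b) net 67−18=49 < 52 — fails.
  Not every element is met, so the claimant fails to carry Stage I.1.
The analysis ends at Stage I.1; the carrier prevails on this issue.
— Issue II —
Stage II.1 (claimant, the preponderance of the evidence, weight is at least 54): (e) net 75−20=55 ≥ 54 — meets.
  Stage II.1 carried; the burden shifts to the carrier.
Stage II.2 (carrier, any credible evidence, weight is at least 9): (f) net 26−15=11 ≥ 9 — meets; (g) net 30−25=5 < 9 — fails.
  Stage II.2 not carried; the carrier fails its burden.
So the claimant prevails on this issue.
— Issue III —
Stage III.1 — burden on claimant; standard: the balance of probabilities (weight is at least 53).
    (h): 79 − 20 = 59 ≥ 53 [met]
  Stage III.1 carried; the burden remains with the claimant.
Stage III.2 — burden on claimant; standard: a clear and cogent showing (weight is at least 75).
    (i): 75 ≥ 75 [met]
    (j): 84 − 2 = 82 ≥ 75 [met]
  The claimant carries the last stage.
All stages carried — the claimant prevails on this issue.
Per-issue: Issue I → carrier; Issue II → claimant; Issue III → claimant. The claimant must prevail on every issue; overall, the carrier prevails.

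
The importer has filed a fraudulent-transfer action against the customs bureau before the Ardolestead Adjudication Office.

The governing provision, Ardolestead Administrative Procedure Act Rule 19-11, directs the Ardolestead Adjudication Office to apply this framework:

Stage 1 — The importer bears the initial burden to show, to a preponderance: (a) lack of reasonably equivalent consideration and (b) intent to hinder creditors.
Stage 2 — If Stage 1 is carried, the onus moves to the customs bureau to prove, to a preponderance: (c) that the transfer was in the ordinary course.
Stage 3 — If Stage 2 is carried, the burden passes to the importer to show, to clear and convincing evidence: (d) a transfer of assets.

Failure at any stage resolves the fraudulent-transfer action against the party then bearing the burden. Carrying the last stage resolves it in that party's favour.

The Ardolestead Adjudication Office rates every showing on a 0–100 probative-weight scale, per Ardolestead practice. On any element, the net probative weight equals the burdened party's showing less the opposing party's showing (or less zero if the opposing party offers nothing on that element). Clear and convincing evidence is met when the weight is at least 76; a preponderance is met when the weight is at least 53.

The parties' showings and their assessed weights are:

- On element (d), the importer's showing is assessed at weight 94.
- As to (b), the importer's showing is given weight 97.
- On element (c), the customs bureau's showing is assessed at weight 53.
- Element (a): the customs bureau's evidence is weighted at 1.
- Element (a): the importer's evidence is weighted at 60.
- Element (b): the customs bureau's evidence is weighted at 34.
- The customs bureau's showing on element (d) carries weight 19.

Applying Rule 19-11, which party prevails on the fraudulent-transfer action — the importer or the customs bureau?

Stage 1 — burden on importer; standard: a preponderance (weight is at least 53).
    (a): 60 − 1 = 59 ≥ 53 [met]
    (b): 97 − 34 = 63 ≥ 53 [met]
  All elements met. The burden passes to the customs bureau.
Stage 2 — burden on customs bureau; standard: a preponderance (weight is at least 53).
    (c): 53 ≥ 53 [met]
  The customs bureau carries Stage 2; the importer now bears the burden.
Stage 3 — burden on importer; standard: clear and convincing evidence (weight is at least 76).
    (d): 94 − 19 = 75 < 76 [not met]
  Not every element is met, so the importer fails to carry Stage 3.
The customs bureau prevails.

customs bureau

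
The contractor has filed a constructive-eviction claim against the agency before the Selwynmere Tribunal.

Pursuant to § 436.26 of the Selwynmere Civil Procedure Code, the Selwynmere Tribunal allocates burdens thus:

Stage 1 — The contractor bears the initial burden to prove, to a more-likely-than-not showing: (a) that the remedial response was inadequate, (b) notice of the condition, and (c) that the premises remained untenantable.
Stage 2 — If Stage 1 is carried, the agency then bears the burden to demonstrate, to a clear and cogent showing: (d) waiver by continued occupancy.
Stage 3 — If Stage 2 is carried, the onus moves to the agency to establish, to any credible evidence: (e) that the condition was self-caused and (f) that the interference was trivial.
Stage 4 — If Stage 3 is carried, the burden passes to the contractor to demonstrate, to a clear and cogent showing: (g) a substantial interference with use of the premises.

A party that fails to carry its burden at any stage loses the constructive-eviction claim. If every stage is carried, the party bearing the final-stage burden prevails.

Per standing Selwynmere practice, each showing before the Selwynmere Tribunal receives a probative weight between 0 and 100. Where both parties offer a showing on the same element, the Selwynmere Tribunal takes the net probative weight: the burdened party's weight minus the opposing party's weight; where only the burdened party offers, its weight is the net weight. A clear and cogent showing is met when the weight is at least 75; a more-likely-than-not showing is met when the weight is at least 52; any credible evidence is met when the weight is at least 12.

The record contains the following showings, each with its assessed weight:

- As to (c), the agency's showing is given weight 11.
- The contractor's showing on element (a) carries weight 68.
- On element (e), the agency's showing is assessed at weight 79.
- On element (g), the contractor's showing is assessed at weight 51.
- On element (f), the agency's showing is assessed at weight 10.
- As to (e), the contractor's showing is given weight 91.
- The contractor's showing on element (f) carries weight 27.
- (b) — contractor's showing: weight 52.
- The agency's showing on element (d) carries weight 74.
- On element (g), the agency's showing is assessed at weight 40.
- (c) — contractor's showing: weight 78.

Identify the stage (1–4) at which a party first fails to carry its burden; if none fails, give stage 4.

Stage 1 (contractor, a more-likely-than-not showing, weight is at least 52): (a) 68 ≥ 52 — meets; (b) 52 ≥ 52 — meets; (c) net 78−11=67 ≥ 52 — meets.
  Stage 1 is satisfied; the onus moves to the agency.
Stage 2 (agency, a clear and cogent showing, weight is at least 75): (d) 74 < 75 — fails.
  Stage 2 not carried; the agency fails its burden.
The analysis ends at Stage 2; the contractor prevails.

stage 2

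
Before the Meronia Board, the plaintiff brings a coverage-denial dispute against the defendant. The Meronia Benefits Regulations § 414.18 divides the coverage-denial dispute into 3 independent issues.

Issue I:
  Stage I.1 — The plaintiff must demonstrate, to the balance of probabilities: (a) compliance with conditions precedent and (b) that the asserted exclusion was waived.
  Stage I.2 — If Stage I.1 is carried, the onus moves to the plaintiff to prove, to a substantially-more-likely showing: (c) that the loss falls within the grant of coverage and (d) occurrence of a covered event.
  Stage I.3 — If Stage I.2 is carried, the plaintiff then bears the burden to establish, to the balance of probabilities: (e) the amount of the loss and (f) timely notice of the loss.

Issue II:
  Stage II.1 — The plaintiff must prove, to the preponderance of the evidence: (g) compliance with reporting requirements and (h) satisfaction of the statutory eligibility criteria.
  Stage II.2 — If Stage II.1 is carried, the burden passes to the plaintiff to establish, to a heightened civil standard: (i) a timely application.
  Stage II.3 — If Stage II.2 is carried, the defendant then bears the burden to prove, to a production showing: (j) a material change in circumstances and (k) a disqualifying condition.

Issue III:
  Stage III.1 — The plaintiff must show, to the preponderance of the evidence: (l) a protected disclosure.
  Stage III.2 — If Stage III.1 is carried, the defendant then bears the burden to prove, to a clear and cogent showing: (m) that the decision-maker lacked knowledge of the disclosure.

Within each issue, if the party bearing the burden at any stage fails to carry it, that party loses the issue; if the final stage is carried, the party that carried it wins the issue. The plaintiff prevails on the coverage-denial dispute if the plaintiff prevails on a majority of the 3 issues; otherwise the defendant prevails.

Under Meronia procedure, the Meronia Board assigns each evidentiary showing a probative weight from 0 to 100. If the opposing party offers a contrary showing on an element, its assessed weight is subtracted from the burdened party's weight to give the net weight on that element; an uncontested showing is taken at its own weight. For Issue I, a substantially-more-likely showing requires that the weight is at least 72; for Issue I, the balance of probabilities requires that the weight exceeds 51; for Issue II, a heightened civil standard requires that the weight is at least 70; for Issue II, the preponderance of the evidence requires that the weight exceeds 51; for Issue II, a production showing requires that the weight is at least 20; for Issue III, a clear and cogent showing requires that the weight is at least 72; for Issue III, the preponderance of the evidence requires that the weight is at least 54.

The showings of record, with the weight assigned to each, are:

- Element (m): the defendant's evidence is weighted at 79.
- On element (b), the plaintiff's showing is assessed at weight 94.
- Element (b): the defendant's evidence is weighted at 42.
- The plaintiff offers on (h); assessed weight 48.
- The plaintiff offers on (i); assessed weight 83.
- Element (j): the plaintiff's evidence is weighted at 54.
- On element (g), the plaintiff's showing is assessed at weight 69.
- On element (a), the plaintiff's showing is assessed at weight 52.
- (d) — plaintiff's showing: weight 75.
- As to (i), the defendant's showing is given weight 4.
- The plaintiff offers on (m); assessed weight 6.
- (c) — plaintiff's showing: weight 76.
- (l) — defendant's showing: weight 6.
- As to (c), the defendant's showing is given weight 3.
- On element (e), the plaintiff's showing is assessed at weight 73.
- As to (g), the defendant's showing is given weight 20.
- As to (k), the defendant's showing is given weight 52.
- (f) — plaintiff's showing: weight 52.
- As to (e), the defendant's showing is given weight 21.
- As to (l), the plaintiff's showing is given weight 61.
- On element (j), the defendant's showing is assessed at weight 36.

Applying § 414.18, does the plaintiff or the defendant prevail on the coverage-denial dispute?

defendant

— Issue I —
At Stage I.1 the plaintiff must meet the balance of probabilities (weight exceeds 51): on (a) the weight is 52, which does exceed 51, so (a) meets the standard; on (b) the weight is 94 less the opposing 42 gives net 52, which does exceed 51, so (b) meets the standard.
  All elements met. The plaintiff retains the burden for Stage I.2.
At Stage I.2 the plaintiff must meet a substantially-more-likely showing (weight is at least 72): on (c) the weight is 76 less the opposing 3 gives net 73, ≥ 72, so (c) meets the standard; on (d) the weight is 75, which does reach 72, so (d) meets the standard.
  Stage I.2 carried; the burden remains with the plaintiff.
At Stage I.3 the plaintiff must meet the balance of probabilities (weight exceeds 51): on (e) the weight is 73 less the opposing 21 gives net 52, which does exceed 51, so (e) meets the standard; on (f) the weight is 52, > 51, so (f) meets the standard.
  Stage I.3 carried; the final stage is satisfied.
Every stage carried; the plaintiff prevails on this issue.
— Issue II —
Stage II.1 (plaintiff, the preponderance of the evidence, weight exceeds 51): (g) net 69−20=49 ≤ 51 — fails; (h) 48 ≤ 51 — fails.
  Not every element is met, so the plaintiff fails to carry Stage II.1.
The analysis ends at Stage II.1; the defendant prevails on this issue.
— Issue III —
Stage III.1 — burden on plaintiff; standard: the preponderance of the evidence (weight is at least 54).
    (l): 61 − 6 = 55 ≥ 54 [met]
  The plaintiff carries Stage III.1; the defendant now bears the burden.
Stage III.2 — burden on defendant; standard: a clear and cogent showing (weight is at least 72).
    (m): 79 − 6 = 73 ≥ 72 [met]
  All elements met at the final stage.
All stages carried — the defendant prevails on this issue.
Per-issue: Issue I → plaintiff; Issue II → defendant; Issue III → defendant. The plaintiff must prevail on a majority of issues; overall, the defendant prevails.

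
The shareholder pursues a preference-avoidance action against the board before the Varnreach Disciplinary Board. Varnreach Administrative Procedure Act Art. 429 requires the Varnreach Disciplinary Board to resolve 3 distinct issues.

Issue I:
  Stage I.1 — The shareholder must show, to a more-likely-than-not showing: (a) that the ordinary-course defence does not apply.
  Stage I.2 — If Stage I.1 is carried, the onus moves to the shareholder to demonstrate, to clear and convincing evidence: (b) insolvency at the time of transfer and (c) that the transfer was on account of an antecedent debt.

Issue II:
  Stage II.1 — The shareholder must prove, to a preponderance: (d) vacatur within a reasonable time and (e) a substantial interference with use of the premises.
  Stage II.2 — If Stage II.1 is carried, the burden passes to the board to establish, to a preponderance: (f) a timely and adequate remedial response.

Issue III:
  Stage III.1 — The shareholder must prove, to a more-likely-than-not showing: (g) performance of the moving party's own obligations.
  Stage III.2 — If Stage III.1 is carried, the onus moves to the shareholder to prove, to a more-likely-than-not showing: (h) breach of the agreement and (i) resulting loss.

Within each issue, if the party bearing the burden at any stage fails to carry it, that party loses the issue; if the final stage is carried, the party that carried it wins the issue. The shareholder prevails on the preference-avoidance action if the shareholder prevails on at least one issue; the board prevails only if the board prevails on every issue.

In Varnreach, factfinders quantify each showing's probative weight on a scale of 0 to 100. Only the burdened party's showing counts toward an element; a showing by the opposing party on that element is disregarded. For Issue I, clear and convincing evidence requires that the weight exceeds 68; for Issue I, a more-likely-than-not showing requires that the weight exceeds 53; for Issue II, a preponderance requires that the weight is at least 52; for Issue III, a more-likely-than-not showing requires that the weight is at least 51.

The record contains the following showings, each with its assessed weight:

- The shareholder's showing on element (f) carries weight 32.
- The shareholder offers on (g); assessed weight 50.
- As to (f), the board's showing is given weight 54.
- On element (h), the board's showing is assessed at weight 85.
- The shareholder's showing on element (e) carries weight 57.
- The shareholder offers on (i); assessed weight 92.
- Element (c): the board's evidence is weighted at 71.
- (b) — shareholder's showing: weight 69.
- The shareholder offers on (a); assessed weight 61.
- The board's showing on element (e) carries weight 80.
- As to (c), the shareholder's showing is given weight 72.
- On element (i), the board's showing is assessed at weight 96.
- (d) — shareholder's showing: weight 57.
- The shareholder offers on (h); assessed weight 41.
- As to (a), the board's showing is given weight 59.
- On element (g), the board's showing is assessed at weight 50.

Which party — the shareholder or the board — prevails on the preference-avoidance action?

shareholder

— Issue I —
Stage I.1 — burden on shareholder; standard: a more-likely-than-not showing (weight exceeds 53).
    (a): 61 (board's 59 disregarded) > 53 [met]
  All elements met. The shareholder retains the burden for Stage I.2.
Stage I.2 — burden on shareholder; standard: clear and convincing evidence (weight exceeds 68).
    (b): 69 > 68 [met]
    (c): 72 (board's 71 disregarded) > 68 [met]
  The shareholder carries the last stage.
With every stage satisfied, the shareholder prevails on this issue.
— Issue II —
Stage II.1 — burden on shareholder; standard: a preponderance (weight is at least 52).
    (d): 57 ≥ 52 [met]
    (e): 57 (board's 80 disregarded) ≥ 52 [met]
  Stage II.1 carried; the burden shifts to the board.
Stage II.2 — burden on board; standard: a preponderance (weight is at least 52).
    (f): 54 (shareholder's 32 disregarded) ≥ 52 [met]
  All elements met at the final stage.
All stages carried — the board prevails on this issue.
— Issue III —
Stage III.1 — burden on shareholder; standard: a more-likely-than-not showing (weight is at least 51).
    (g): 50 (board's 50 disregarded) < 51 [not met]
  The shareholder does not carry Stage III.1.
So the board prevails on this issue.
Per-issue: Issue I → shareholder; Issue II → board; Issue III → board. The shareholder must prevail on at least one issue; overall, the shareholder prevails.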